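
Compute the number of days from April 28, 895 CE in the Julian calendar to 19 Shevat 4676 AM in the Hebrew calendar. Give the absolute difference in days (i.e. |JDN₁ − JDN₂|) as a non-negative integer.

JDN of the first date = 2048074.
JDN of the second date = 2055652.
|2055652 − 2048074| = 7578.

7578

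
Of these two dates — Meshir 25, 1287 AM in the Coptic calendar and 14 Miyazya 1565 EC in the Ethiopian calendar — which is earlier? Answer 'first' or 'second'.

first

The two dates have Julian Day Numbers 2294915 and 2295695 respectively.
Since 2294915 < 2295695, the first date comes first.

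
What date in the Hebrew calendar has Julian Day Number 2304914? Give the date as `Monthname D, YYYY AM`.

The Gregorian equivalent of JDN 2304914 is 16 July 1598.
In the Hebrew calendar that day is Tammuz 12, 5358 AM.

Tammuz 12, 5358 AM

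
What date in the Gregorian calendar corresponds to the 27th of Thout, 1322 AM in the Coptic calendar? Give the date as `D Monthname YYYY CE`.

Julian Day Number of the source date = 2307551.
Converting JDN 2307551 to the Gregorian calendar gives 4 October 1605 CE.

4 October 1605 CE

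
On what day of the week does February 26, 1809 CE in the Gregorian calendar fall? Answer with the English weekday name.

JDN 2381840 mod 7 = 6, and JDN 0 was a Monday, so this is a Sunday.

Sunday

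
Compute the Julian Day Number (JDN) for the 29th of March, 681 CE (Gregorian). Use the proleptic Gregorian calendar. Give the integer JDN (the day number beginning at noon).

JDN 2451545 is 1 January 2000 CE (Gregorian); the target day is −481667 days from there, so JDN = 1969878.

1969878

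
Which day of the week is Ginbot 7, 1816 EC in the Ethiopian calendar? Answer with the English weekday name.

This is JDN 2387396 (14 May 1824 Gregorian).
JDN 2387396 mod 7 = 4, and JDN 0 was a Monday, so this is a Friday.

Friday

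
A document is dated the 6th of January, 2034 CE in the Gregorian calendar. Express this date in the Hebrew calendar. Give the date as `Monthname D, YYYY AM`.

Both dates share Julian Day Number 2463969; in the Hebrew calendar that is 15 Tevet 5794 AM.

Tevet 15, 5794 AM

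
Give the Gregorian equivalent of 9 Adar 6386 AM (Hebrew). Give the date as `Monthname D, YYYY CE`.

February 28, 2626 CE

Both dates share Julian Day Number 2680245; in the Gregorian calendar that is 28 February 2626 CE.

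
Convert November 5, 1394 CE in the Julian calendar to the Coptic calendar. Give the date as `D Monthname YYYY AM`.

9 Hathor 1111 AM

Both dates share Julian Day Number 2230525; in the Coptic calendar that is 9 Hathor 1111 AM.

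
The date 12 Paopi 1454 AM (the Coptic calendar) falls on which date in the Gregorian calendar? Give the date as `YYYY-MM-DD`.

Both dates share Julian Day Number 2355779; in the Gregorian calendar that is 20 October 1737 CE.

1737-10-20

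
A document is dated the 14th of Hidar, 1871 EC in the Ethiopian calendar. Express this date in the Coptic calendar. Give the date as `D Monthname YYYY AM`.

Both dates share Julian Day Number 2407311; in the Coptic calendar that is 14 Hathor 1595 AM.

14 Hathor 1595 AM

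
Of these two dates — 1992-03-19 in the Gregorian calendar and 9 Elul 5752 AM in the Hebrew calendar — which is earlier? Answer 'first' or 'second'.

first

First date → JDN 2448701; second date → JDN 2448873.
JDN 2448701 < JDN 2448873, so the first date is earlier.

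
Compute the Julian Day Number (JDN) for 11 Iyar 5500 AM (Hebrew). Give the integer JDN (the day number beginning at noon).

2356710

In the Gregorian calendar the same day is 8 May 1740.
JDN 2299161 is 15 October 1582 CE (Gregorian); the target day is +57549 days from there, so JDN = 2356710.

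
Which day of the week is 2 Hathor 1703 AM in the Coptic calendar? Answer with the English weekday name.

Tuesday

Equivalently 11 November 1986 Gregorian, JDN 2446746.
Since JDN mod 7 = 1 (0 = Monday), the day is Tuesday.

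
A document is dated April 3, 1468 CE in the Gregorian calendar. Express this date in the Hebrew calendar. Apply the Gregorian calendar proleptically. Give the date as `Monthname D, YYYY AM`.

Both dates share Julian Day Number 2257329; in the Hebrew calendar that is 2 Nisan 5228 AM.

Nisan 2, 5228 AM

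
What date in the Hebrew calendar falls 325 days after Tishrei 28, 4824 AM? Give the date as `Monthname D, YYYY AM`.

Av 29, 4824 AM

JDN of Tishrei 28, 4824 AM = 2109585.
2109585 + 325 = 2109910.
JDN 2109910 in the Hebrew calendar is Av 29, 4824 AM.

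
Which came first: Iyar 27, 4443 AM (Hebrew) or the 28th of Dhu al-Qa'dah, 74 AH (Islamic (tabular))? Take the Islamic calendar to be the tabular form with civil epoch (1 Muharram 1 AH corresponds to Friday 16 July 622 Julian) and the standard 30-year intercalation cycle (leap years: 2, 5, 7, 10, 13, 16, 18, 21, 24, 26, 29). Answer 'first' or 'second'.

first

First date → JDN 1970643; second date → JDN 1974631.
JDN 1970643 < JDN 1974631, so the first date is earlier.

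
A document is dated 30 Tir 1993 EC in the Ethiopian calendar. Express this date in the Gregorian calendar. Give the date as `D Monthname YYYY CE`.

7 February 2001 CE

Both dates share Julian Day Number 2451948; in the Gregorian calendar that is 7 February 2001 CE.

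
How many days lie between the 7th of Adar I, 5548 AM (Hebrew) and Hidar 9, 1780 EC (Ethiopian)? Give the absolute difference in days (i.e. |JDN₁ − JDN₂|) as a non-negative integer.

JDN of the first date = 2374159.
JDN of the second date = 2374069.
|2374069 − 2374159| = 90.

90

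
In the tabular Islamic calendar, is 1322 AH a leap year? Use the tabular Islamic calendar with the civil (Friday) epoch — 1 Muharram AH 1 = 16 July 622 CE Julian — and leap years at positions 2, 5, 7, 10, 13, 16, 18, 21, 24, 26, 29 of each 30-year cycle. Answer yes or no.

Year 1322 AH is year 2 of its 30-year cycle; leap positions are 2, 5, 7, 10, 13, 16, 18, 21, 24, 26, 29, so it is a leap year (355 days).

yes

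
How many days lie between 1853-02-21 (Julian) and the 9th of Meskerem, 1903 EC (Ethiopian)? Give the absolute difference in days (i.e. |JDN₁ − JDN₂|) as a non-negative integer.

21016

JDN of the first date = 2397918.
JDN of the second date = 2418934.
|2418934 − 2397918| = 21016.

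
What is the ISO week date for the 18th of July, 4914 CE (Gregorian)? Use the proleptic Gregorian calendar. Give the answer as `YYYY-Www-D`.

4914-W29-3

The weekday is Wednesday (ISO weekday 3).
That Wednesday belongs to ISO week 29 of ISO year 4914.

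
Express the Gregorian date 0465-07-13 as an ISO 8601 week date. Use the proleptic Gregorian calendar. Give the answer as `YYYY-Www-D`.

0465-W29-1

The weekday is Monday (ISO weekday 1).
That Monday belongs to ISO week 29 of ISO year 465.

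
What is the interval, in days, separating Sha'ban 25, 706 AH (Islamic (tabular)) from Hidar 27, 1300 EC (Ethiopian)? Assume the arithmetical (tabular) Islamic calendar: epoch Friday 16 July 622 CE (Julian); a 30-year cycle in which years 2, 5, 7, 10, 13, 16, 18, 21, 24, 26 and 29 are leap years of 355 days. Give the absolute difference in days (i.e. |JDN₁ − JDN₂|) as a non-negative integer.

JDN of the first date = 2198499.
JDN of the second date = 2198767.
|2198767 − 2198499| = 268.

268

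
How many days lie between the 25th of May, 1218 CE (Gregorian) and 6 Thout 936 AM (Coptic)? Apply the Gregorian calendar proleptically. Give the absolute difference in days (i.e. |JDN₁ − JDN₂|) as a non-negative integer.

JDN of the first date = 2166070.
JDN of the second date = 2166544.
|2166544 − 2166070| = 474.

474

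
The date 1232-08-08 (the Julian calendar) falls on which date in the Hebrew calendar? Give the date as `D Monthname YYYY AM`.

21 Av 4992 AM

The source date corresponds to 15 August 1232 in the proleptic Gregorian calendar (JDN 2171266).
That day falls on 21 Av 4992 AM in the Hebrew calendar.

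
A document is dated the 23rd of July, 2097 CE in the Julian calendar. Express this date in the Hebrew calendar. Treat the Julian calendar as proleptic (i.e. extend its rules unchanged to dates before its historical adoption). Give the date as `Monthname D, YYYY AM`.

The source date corresponds to 5 August 2097 in the Gregorian calendar (JDN 2487191).
That day falls on 27 Av 5857 AM in the Hebrew calendar.

Av 27, 5857 AM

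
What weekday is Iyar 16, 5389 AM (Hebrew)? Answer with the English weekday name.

Wednesday

Equivalently 9 May 1629 Gregorian, JDN 2316169.
JDN 2316169 mod 7 = 2, and JDN 0 was a Monday, so this is a Wednesday.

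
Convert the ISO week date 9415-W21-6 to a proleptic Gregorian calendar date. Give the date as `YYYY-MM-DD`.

ISO week 1 of 9415 is the week containing the first Thursday of 9415.
Week 21, day 6 (Saturday) lands on 9415-05-27.

9415-05-27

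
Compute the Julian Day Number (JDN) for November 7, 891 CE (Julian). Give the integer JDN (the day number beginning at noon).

In the proleptic Gregorian calendar the same day is 11 November 891.
JDN 2400001 is 17 November 1858 CE (Gregorian), MJD 0; the target day is −353195 days from there, so JDN = 2046806.

2046806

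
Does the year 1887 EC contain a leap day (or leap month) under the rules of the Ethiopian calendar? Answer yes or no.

yes

1887 mod 4 = 3; in the Ethiopian calendar a year is leap when year mod 4 = 3, so it is a leap year.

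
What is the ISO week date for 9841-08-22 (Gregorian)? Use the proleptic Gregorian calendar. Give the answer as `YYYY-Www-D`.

9841-W33-7

The weekday is Sunday (ISO weekday 7).
That Sunday belongs to ISO week 33 of ISO year 9841.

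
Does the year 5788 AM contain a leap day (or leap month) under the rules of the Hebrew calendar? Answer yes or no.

Hebrew year 5788 is year 12 of its 19-year Metonic cycle; leap years are at positions 3, 6, 8, 11, 14, 17, 19, so it is a common year (12 months).

no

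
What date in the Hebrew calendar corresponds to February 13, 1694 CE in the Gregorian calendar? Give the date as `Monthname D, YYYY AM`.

Shevat 18, 5454 AM

Julian Day Number of the source date = 2339825.
Converting JDN 2339825 to the Hebrew calendar gives 18 Shevat 5454 AM.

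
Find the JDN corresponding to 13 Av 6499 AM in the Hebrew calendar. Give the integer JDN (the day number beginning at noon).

2721679

In the Gregorian calendar the same day is 9 August 2739.
JDN 2299161 is 15 October 1582 CE (Gregorian); the target day is +422518 days from there, so JDN = 2721679.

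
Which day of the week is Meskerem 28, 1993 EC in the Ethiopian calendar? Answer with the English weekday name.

Equivalently 8 October 2000 Gregorian, JDN 2451826.
JDN 2451826 mod 7 = 6, and JDN 0 was a Monday, so this is a Sunday.

Sunday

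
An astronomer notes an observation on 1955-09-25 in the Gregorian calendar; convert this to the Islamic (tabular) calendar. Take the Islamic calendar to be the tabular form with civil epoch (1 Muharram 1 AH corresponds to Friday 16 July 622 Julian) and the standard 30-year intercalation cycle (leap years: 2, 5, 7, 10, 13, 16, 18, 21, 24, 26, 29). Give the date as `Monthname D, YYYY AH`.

Safar 7, 1375 AH

Julian Day Number of the source date = 2435376.
Converting JDN 2435376 to the tabular Islamic calendar gives 7 Safar 1375 AH.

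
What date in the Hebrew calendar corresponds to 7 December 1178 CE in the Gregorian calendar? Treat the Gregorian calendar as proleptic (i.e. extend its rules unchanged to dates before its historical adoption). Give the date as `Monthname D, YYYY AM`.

Julian Day Number of the source date = 2151656.
Converting JDN 2151656 to the Hebrew calendar gives 19 Kislev 4939 AM.

Kislev 19, 4939 AM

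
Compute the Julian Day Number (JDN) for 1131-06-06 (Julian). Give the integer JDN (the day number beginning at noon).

Equivalently 13 June 1131 (proleptic Gregorian).
JDN 2400001 is 17 November 1858 CE (Gregorian), MJD 0; the target day is −265689 days from there, so JDN = 2134312.

2134312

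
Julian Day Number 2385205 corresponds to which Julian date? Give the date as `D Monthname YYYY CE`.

JDN 2385205 is 15 May 1818 in the Gregorian calendar.
In the Julian calendar that day is 3 May 1818 CE.

3 May 1818 CE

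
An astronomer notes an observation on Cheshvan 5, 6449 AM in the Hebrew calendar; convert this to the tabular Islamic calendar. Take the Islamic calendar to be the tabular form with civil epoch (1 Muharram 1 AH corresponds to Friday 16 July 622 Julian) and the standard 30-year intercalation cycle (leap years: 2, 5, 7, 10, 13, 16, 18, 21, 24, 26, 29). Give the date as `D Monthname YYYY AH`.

Julian Day Number of the source date = 2703126.
Converting JDN 2703126 to the tabular Islamic calendar gives 4 Ramadan 2130 AH.

4 Ramadan 2130 AH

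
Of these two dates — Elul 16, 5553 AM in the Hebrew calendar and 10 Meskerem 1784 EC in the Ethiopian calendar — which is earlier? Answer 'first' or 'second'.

second

First date → JDN 2376176; second date → JDN 2375471.
JDN 2375471 < JDN 2376176, so the second date is earlier.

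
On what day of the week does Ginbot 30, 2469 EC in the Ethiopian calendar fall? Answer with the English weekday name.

Thursday

In the Gregorian calendar this is 10 June 2477 (JDN 2625927).
JDN 2625927 mod 7 = 3, and JDN 0 was a Monday, so this is a Thursday.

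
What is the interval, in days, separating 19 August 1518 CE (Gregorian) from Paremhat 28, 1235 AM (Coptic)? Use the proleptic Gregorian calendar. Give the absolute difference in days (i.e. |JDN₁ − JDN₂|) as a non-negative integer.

227

JDN of the first date = 2275728.
JDN of the second date = 2275955.
|2275955 − 2275728| = 227.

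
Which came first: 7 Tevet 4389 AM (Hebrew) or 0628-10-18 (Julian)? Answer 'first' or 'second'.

second

The two dates have Julian Day Numbers 1950777 and 1950726 respectively.
Since 1950726 < 1950777, the second date comes first.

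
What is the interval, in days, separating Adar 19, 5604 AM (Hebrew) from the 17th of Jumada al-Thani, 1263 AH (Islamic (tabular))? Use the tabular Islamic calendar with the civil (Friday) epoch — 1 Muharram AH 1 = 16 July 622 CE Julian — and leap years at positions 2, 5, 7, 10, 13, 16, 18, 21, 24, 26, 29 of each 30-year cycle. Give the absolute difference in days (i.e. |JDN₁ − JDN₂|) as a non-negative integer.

JDN of the first date = 2394636.
JDN of the second date = 2395815.
|2395815 − 2394636| = 1179.

1179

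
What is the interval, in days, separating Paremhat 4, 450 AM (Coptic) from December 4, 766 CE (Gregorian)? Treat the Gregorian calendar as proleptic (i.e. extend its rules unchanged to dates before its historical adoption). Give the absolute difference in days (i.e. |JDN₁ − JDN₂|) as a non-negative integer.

11963

JDN of the first date = 1989210.
JDN of the second date = 2001173.
|2001173 − 1989210| = 11963.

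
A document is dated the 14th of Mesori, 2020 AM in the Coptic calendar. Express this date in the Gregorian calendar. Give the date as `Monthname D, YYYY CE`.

August 23, 2304 CE

Julian Day Number of the source date = 2562813.
Converting JDN 2562813 to the Gregorian calendar gives 23 August 2304 CE.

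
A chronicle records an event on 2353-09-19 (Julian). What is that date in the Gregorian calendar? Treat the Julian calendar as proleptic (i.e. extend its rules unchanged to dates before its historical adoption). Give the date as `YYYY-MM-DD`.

2353-10-05

At this point the Julian calendar is 16 days behind the Gregorian.
19 September 2353 Julian + 16 days → 5 October 2353 Gregorian.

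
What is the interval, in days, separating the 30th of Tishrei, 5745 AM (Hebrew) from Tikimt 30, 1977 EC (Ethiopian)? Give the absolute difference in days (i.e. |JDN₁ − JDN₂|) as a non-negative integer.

JDN of the first date = 2446000.
JDN of the second date = 2446014.
|2446014 − 2446000| = 14.

14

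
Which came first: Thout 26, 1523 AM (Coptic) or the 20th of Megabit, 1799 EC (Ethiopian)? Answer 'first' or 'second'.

first

The two dates have Julian Day Numbers 2380965 and 2381139 respectively.
Since 2380965 < 2381139, the first date comes first.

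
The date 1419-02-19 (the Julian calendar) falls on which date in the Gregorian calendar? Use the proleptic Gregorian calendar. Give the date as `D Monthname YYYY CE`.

28 February 1419 CE

For dates in this range the Gregorian date is 9 days ahead of the Julian.
19 February 1419 Julian + 9 days → 28 February 1419 Gregorian.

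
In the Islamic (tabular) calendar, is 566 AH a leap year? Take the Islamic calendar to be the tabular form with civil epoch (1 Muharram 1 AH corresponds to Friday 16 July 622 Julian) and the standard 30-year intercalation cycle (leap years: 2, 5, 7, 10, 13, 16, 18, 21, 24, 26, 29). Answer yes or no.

yes

Year 566 AH is year 26 of its 30-year cycle; leap positions are 2, 5, 7, 10, 13, 16, 18, 21, 24, 26, 29, so it is a leap year (355 days).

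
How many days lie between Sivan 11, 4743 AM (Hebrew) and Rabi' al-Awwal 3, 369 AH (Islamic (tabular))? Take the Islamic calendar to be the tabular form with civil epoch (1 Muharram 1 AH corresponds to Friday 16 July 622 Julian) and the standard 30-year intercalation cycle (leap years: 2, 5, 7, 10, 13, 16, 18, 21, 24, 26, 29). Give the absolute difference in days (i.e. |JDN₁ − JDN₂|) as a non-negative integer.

First date → JDN 2080243; second date → JDN 2078908.
The interval is |2080243 − 2078908| = 1335 days.

1335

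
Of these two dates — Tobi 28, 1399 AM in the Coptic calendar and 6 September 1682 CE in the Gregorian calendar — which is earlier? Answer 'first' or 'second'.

second

The two dates have Julian Day Numbers 2335796 and 2335647 respectively.
Since 2335647 < 2335796, the second date comes first.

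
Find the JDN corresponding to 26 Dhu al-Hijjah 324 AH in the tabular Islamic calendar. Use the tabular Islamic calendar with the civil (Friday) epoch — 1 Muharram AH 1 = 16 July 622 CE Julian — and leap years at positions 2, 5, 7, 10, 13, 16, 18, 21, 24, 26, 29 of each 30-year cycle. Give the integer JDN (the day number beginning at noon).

In the proleptic Gregorian calendar the same day is 19 November 936.
JDN 2451545 is 1 January 2000 CE (Gregorian); the target day is −388295 days from there, so JDN = 2063250.

2063250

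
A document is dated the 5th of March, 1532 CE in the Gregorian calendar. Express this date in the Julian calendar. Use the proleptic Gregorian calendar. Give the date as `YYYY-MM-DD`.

1532-02-24

For dates in this range the Gregorian date is 10 days ahead of the Julian.
5 March 1532 Gregorian − 10 days → 24 February 1532 Julian.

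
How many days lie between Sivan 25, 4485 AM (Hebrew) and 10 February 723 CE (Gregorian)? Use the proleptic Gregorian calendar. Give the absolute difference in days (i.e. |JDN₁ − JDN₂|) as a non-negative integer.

JDN of the first date = 1986026.
JDN of the second date = 1985170.
|1985170 − 1986026| = 856.

856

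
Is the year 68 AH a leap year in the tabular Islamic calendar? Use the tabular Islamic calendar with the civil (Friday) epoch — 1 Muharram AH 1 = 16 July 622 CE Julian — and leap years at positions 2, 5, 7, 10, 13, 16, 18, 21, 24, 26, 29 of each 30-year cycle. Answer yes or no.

Year 68 AH is year 8 of its 30-year cycle; leap positions are 2, 5, 7, 10, 13, 16, 18, 21, 24, 26, 29, so it is a common year (354 days).

no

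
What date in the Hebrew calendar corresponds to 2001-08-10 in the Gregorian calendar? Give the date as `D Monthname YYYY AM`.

Both dates share Julian Day Number 2452132; in the Hebrew calendar that is 21 Av 5761 AM.

21 Av 5761 AM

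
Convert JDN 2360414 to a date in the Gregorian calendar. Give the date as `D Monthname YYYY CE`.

JDN 2451545 is 1 Jan 2000; 2360414 is −91131 days from there.

29 June 1750 CE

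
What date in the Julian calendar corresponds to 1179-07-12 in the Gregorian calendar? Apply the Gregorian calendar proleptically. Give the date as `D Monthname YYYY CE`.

5 July 1179 CE

At this point the Julian calendar is 7 days behind the Gregorian.
12 July 1179 Gregorian − 7 days → 5 July 1179 Julian.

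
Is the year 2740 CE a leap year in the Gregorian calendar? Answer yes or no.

yes

2740 is divisible by 4 and not by 100, so it is a leap year.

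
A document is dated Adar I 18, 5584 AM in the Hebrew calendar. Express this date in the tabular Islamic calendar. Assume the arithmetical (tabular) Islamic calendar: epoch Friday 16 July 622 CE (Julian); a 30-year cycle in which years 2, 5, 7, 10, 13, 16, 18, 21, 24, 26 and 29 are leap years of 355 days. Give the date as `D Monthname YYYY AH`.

The source date corresponds to 17 February 1824 in the Gregorian calendar (JDN 2387309).
That day falls on 16 Jumada al-Thani 1239 AH in the tabular Islamic calendar.

16 Jumada al-Thani 1239 AH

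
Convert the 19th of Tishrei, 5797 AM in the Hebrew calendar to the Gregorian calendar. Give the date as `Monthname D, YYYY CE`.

Julian Day Number of the source date = 2464977.
Converting JDN 2464977 to the Gregorian calendar gives 10 October 2036 CE.

October 10, 2036 CE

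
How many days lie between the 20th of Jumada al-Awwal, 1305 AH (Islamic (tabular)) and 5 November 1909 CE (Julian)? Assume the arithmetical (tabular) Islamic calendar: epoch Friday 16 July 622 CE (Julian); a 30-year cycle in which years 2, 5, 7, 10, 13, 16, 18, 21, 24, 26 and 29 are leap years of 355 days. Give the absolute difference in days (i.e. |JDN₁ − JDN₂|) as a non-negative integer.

7958

First date → JDN 2410671; second date → JDN 2418629.
The interval is |2410671 − 2418629| = 7958 days.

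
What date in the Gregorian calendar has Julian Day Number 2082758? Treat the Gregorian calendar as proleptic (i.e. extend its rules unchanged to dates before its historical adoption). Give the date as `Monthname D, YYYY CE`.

April 18, 990 CE

JDN 2451545 is 1 Jan 2000; 2082758 is −368787 days from there.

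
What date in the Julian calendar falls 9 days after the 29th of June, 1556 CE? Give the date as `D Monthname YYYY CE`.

8 July 1556 CE

Counting 9 days forward from JDN 2289567 reaches JDN 2289576, which is 8 July 1556 CE.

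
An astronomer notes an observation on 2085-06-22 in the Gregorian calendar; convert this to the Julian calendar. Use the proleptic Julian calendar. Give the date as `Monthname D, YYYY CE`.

At this point the Julian calendar is 13 days behind the Gregorian.
22 June 2085 Gregorian − 13 days → 9 June 2085 Julian.

June 9, 2085 CE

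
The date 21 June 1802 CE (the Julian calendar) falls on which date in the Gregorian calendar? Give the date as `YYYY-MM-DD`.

1802-07-03

At this point the Julian calendar is 12 days behind the Gregorian.
21 June 1802 Julian + 12 days → 3 July 1802 Gregorian.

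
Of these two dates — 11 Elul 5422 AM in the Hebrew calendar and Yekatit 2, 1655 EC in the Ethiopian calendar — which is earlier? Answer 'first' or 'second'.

first

The two dates have Julian Day Numbers 2328331 and 2328495 respectively.
Since 2328331 < 2328495, the first date comes first.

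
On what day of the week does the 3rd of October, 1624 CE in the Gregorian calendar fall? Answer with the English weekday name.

2314490 ≡ 3 (mod 7); counting from Monday = 0 gives Thursday.

Thursday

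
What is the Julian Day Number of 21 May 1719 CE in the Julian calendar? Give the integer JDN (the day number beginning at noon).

Equivalently 1 June 1719 (Gregorian).
JDN 2299161 is 15 October 1582 CE (Gregorian); the target day is +49902 days from there, so JDN = 2349063.

2349063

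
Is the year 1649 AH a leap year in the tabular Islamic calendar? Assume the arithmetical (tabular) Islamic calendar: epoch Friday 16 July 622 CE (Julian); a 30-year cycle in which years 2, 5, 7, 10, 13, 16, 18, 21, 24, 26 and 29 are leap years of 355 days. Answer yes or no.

Year 1649 AH is year 29 of its 30-year cycle; leap positions are 2, 5, 7, 10, 13, 16, 18, 21, 24, 26, 29, so it is a leap year (355 days).

yes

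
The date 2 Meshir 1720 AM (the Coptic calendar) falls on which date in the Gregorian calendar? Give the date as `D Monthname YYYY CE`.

10 February 2004 CE

Julian Day Number of the source date = 2453046.
Converting JDN 2453046 to the Gregorian calendar gives 10 February 2004 CE.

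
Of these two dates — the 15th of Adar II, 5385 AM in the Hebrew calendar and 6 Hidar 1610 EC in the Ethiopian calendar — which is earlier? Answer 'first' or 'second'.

Converting both to JDN: 2314662 vs 2311973; the smaller is the second.

second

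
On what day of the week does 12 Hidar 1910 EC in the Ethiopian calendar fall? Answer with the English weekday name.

This is JDN 2421554 (21 November 1917 Gregorian).
JDN 2421554 mod 7 = 2, and JDN 0 was a Monday, so this is a Wednesday.

Wednesday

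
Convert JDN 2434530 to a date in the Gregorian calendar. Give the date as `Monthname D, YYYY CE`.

Counting from JDN 2299161 = 15 Oct 1582 gives an offset of 135369 days.

June 1, 1953 CE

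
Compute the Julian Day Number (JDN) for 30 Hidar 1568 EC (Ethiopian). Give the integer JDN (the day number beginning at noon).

2296657

In the proleptic Gregorian calendar the same day is 7 December 1575.
JDN 2400001 is 17 November 1858 CE (Gregorian), MJD 0; the target day is −103344 days from there, so JDN = 2296657.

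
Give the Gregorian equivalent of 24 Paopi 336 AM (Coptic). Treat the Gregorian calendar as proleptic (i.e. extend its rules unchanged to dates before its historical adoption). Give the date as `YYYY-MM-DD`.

Julian Day Number of the source date = 1947442.
Converting JDN 1947442 to the Gregorian calendar gives 25 October 619 CE.

0619-10-25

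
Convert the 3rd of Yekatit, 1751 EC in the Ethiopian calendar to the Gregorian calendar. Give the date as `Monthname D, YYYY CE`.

Julian Day Number of the source date = 2363560.
Converting JDN 2363560 to the Gregorian calendar gives 8 February 1759 CE.

February 8, 1759 CE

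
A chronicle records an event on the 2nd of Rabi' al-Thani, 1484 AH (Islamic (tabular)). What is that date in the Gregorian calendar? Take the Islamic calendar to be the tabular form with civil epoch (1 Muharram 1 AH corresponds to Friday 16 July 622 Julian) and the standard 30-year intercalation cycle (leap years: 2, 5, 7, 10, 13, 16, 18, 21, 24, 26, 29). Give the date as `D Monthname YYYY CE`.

19 August 2061 CE

Julian Day Number of the source date = 2474056.
Converting JDN 2474056 to the Gregorian calendar gives 19 August 2061 CE.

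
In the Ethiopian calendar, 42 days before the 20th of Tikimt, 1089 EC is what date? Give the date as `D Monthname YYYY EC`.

8 Meskerem 1089 EC

The starting date is JDN 2121662; 2121662 − 42 = 2121620.
JDN 2121620 corresponds to 8 Meskerem 1089 EC.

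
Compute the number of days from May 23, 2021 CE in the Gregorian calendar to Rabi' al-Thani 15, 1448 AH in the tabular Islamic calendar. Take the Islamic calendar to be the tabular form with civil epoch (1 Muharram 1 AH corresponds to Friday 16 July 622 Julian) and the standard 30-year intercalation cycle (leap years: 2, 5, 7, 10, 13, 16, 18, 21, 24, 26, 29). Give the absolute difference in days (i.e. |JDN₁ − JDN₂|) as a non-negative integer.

1954

First date → JDN 2459358; second date → JDN 2461312.
The interval is |2459358 − 2461312| = 1954 days.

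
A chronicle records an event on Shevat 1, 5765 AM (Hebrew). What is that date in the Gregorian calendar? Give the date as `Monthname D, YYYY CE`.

January 11, 2005 CE

Julian Day Number of the source date = 2453382.
Converting JDN 2453382 to the Gregorian calendar gives 11 January 2005 CE.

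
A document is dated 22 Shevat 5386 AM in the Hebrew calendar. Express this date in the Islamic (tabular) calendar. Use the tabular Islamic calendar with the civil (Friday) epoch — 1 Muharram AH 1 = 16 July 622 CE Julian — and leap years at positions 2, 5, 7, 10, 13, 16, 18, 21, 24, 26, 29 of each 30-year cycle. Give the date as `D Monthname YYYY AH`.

Both dates share Julian Day Number 2314993; in the tabular Islamic calendar that is 21 Jumada al-Awwal 1035 AH.

21 Jumada al-Awwal 1035 AH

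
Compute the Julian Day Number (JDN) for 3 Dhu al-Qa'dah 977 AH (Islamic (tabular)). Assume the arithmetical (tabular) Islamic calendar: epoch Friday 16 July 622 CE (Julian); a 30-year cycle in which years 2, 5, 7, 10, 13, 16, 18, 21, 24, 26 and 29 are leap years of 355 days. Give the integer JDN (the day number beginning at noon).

Equivalently 19 April 1570 (proleptic Gregorian).
JDN 2299161 is 15 October 1582 CE (Gregorian); the target day is −4562 days from there, so JDN = 2294599.

2294599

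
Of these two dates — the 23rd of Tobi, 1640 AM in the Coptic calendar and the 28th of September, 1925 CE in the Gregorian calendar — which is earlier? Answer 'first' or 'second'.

First date → JDN 2423817; second date → JDN 2424422.
JDN 2423817 < JDN 2424422, so the first date is earlier.

first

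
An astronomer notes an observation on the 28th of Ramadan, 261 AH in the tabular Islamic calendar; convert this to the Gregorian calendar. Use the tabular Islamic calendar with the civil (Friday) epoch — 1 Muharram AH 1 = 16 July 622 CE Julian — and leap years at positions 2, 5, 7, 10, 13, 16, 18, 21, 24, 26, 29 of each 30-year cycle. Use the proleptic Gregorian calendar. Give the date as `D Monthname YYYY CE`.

10 July 875 CE

Both dates share Julian Day Number 2040838; in the Gregorian calendar that is 10 July 875 CE.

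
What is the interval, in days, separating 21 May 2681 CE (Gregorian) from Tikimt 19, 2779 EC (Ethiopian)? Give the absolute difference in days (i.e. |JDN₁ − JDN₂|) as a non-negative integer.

38517

JDN of the first date = 2700416.
JDN of the second date = 2738933.
|2738933 − 2700416| = 38517.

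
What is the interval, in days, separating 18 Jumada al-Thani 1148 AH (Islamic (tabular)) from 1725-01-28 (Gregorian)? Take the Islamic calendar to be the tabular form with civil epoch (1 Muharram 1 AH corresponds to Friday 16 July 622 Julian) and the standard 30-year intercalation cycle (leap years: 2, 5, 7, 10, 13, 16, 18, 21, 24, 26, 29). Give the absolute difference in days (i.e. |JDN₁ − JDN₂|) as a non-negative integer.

3933

JDN of the first date = 2355064.
JDN of the second date = 2351131.
|2351131 − 2355064| = 3933.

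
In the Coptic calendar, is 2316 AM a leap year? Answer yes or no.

no

2316 mod 4 = 0; in the Coptic calendar a year is leap when year mod 4 = 3, so it is a common year.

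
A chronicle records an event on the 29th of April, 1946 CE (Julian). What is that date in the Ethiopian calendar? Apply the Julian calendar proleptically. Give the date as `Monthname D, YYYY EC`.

Ginbot 4, 1938 EC

Both dates share Julian Day Number 2431953; in the Ethiopian calendar that is 4 Ginbot 1938 EC.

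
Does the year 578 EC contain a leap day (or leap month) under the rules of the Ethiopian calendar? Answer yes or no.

578 mod 4 = 2; in the Ethiopian calendar a year is leap when year mod 4 = 3, so it is a common year.

no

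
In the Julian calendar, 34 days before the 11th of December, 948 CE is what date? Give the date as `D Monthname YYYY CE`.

The starting date is JDN 2067660; 2067660 − 34 = 2067626.
JDN 2067626 corresponds to 7 November 948 CE.

7 November 948 CE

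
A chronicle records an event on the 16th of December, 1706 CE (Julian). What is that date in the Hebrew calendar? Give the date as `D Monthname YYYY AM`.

Julian Day Number of the source date = 2344524.
Converting JDN 2344524 to the Hebrew calendar gives 22 Tevet 5467 AM.

22 Tevet 5467 AM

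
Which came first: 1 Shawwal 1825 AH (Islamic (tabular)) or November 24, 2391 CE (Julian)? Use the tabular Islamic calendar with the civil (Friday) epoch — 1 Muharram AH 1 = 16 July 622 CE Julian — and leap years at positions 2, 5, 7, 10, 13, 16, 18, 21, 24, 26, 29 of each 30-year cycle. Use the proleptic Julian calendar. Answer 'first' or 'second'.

second

The two dates have Julian Day Numbers 2595071 and 2594698 respectively.
Since 2594698 < 2595071, the second date comes first.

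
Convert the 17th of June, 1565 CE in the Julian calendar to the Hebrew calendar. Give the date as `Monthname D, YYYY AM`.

Julian Day Number of the source date = 2292842.
Converting JDN 2292842 to the Hebrew calendar gives 18 Tammuz 5325 AM.

Tammuz 18, 5325 AM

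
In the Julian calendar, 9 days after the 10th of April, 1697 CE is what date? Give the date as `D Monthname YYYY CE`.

19 April 1697 CE

Counting 9 days forward from JDN 2340987 reaches JDN 2340996, which is 19 April 1697 CE.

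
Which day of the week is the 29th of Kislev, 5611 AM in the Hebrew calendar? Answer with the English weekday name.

Wednesday

This is JDN 2397096 (4 December 1850 Gregorian).
Since JDN mod 7 = 2 (0 = Monday), the day is Wednesday.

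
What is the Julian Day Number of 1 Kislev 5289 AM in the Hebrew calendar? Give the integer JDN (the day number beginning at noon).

Equivalently 23 November 1528 (proleptic Gregorian).
JDN 2299161 is 15 October 1582 CE (Gregorian); the target day is −19684 days from there, so JDN = 2279477.

2279477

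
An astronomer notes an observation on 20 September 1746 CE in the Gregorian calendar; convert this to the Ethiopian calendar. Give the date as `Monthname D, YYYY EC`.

Meskerem 12, 1739 EC

Both dates share Julian Day Number 2359036; in the Ethiopian calendar that is 12 Meskerem 1739 EC.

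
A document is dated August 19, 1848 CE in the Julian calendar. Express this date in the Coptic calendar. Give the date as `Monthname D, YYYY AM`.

The source date corresponds to 31 August 1848 in the Gregorian calendar (JDN 2396271).
That day falls on 26 Mesori 1564 AM in the Coptic calendar.

Mesori 26, 1564 AM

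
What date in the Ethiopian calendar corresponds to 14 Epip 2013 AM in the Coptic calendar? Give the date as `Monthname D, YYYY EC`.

Hamle 14, 2289 EC

The source date corresponds to 23 July 2297 in the Gregorian calendar (JDN 2560226).
That day falls on 14 Hamle 2289 EC in the Ethiopian calendar.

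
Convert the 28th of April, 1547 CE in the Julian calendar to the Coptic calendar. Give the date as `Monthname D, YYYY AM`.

Julian Day Number of the source date = 2286217.
Converting JDN 2286217 to the Coptic calendar gives 3 Pashons 1263 AM.

Pashons 3, 1263 AM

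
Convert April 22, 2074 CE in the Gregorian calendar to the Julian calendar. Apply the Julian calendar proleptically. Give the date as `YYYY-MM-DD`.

The Julian–Gregorian offset here is 13 days (Julian trailing).
22 April 2074 Gregorian − 13 days → 9 April 2074 Julian.

2074-04-09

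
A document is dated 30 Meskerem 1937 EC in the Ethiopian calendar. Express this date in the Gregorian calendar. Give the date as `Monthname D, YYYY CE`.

Julian Day Number of the source date = 2431374.
Converting JDN 2431374 to the Gregorian calendar gives 10 October 1944 CE.

October 10, 1944 CE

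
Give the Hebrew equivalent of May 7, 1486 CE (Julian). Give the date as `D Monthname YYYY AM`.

3 Sivan 5246 AM

The source date corresponds to 16 May 1486 in the proleptic Gregorian calendar (JDN 2263946).
That day falls on 3 Sivan 5246 AM in the Hebrew calendar.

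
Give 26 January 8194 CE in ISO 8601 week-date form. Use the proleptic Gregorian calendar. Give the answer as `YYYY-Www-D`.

8194-W04-7

The weekday is Sunday (ISO weekday 7).
That Sunday belongs to ISO week 4 of ISO year 8194.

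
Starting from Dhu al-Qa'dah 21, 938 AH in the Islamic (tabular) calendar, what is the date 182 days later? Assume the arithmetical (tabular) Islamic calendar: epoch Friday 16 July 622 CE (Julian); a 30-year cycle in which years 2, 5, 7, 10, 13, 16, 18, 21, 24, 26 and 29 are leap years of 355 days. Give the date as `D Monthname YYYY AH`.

26 Jumada al-Awwal 939 AH

JDN of Dhu al-Qa'dah 21, 938 AH = 2280797.
2280797 + 182 = 2280979.
JDN 2280979 in the tabular Islamic calendar is 26 Jumada al-Awwal 939 AH.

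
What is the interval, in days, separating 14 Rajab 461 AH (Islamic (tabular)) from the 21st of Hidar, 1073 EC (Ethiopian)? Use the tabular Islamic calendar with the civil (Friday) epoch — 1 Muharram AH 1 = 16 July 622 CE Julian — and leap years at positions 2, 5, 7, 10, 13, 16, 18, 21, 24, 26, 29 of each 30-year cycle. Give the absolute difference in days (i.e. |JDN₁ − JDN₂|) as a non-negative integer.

4210

First date → JDN 2111639; second date → JDN 2115849.
The interval is |2111639 − 2115849| = 4210 days.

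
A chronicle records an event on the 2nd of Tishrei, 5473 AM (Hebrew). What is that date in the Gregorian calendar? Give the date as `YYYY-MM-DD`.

Both dates share Julian Day Number 2346630; in the Gregorian calendar that is 2 October 1712 CE.

1712-10-02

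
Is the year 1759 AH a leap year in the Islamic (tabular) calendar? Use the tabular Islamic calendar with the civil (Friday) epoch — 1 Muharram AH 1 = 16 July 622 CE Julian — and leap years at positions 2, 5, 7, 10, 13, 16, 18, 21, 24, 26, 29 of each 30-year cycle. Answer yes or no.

no

Year 1759 AH is year 19 of its 30-year cycle; leap positions are 2, 5, 7, 10, 13, 16, 18, 21, 24, 26, 29, so it is a common year (354 days).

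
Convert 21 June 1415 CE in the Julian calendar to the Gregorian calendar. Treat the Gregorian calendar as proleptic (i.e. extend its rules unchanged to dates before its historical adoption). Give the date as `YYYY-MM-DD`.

At this point the Julian calendar is 9 days behind the Gregorian.
21 June 1415 Julian + 9 days → 30 June 1415 Gregorian.

1415-06-30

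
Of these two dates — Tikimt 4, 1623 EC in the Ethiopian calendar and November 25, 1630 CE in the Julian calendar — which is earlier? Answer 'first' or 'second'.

Converting both to JDN: 2316689 vs 2316744; the smaller is the first.

first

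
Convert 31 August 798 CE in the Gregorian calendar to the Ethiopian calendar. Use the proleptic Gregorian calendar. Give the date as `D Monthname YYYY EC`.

Both dates share Julian Day Number 2012766; in the Ethiopian calendar that is 4 Pagume 790 EC.

4 Pagume 790 EC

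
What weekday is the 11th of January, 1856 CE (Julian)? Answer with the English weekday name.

This is JDN 2398972 (23 January 1856 Gregorian).
JDN 2398972 mod 7 = 2, and JDN 0 was a Monday, so this is a Wednesday.

Wednesday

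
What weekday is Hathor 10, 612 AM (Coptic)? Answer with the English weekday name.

Equivalently 11 November 895 Gregorian, JDN 2048267.
Since JDN mod 7 = 4 (0 = Monday), the day is Friday.

Friday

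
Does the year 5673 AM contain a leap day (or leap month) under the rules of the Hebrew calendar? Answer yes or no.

Hebrew year 5673 is year 11 of its 19-year Metonic cycle; leap years are at positions 3, 6, 8, 11, 14, 17, 19, so it is a leap year (13 months).

yes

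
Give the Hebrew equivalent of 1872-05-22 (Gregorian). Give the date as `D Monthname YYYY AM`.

Julian Day Number of the source date = 2404936.
Converting JDN 2404936 to the Hebrew calendar gives 14 Iyar 5632 AM.

14 Iyar 5632 AM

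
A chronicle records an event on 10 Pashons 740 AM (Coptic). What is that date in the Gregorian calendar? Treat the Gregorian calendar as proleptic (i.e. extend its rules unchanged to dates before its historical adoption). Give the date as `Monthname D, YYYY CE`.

Both dates share Julian Day Number 2095199; in the Gregorian calendar that is 11 May 1024 CE.

May 11, 1024 CE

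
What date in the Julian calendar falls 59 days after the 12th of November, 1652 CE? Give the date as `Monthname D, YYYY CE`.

January 10, 1653 CE

JDN of the 12th of November, 1652 CE = 2324767.
2324767 + 59 = 2324826.
JDN 2324826 in the Julian calendar is January 10, 1653 CE.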